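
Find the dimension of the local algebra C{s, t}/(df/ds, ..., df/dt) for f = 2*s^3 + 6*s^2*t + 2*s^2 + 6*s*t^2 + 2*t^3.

2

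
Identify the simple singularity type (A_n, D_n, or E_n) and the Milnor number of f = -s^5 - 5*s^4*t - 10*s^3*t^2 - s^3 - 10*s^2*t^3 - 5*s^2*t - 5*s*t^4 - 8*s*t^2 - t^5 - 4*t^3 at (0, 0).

Type D6, Milnor number mu = 6.

The Hessian of f at 0 is [[0, 0], [0, 0]] with rank 0, so corank 2. A Groebner basis of the Jacobian ideal J(f) in C{s,t} is {s*t/5 + t^4 + 2*t^2/5, s*t^2 + 2*t^3, s^2 + 3*s*t + 2*t^2}; counting standard monomials gives mu = 6. Corank 2; j^3 = -(s + t)*(s + 2*t)^2 has shape L^2 M (L != M), so D-series; mu = 6 gives D_6.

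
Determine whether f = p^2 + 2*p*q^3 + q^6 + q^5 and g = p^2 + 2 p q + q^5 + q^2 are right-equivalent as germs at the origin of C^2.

Yes.

The Hessian of f at 0 is [[2, 0], [0, 0]] with rank 1, so corank 1. A Groebner basis of the Jacobian ideal J(f) in C{p,q} is {p + q^3, p^2, p*q}; counting standard monomials gives mu = 4. Corank 1: A-series; mu = 4 gives A_4. The Hessian of g at 0 is [[2, 2], [2, 2]] with rank 1, so corank 1. A Groebner basis of the Jacobian ideal J(g) in C{p,q} is {q^4, p + q}; counting standard monomials gives mu = 4. Corank 1: A-series; mu = 4 gives A_4. Both have type A_4, hence right-equivalent.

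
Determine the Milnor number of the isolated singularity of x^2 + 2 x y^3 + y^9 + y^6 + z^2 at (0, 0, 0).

The Hessian of f at 0 has rank 2. Corank 1: A-series; mu = 8 gives A_8.

8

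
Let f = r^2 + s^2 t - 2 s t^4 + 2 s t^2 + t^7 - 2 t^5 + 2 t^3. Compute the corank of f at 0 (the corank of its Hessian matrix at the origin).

2

Hessian at 0 has rank 1.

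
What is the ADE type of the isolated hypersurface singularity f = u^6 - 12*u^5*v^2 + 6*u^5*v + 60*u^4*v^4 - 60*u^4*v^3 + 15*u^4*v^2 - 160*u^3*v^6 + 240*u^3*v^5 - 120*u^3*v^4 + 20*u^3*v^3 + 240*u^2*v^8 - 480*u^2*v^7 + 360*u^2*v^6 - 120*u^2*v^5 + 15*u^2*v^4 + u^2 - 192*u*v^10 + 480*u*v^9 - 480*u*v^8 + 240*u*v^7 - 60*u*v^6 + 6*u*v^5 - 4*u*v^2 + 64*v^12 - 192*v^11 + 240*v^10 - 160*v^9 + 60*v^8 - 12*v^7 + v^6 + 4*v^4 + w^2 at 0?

A_{5}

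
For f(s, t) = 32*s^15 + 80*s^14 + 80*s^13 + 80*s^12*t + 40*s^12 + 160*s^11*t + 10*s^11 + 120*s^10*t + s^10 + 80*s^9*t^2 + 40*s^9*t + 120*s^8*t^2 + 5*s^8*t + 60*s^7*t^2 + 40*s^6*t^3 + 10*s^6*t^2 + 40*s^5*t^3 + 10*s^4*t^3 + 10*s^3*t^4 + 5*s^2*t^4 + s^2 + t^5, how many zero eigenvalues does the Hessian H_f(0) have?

1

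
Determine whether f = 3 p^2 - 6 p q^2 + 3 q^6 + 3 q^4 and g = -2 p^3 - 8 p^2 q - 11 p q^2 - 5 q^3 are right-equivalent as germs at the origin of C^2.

The Hessian of f at 0 is [[6, 0], [0, 0]] with rank 1, so corank 1. A Groebner basis of the Jacobian ideal J(f) in C{p,q} is {p^3, p^2*q, -p + q^2}; counting standard monomials gives mu = 5. Corank 1: A-series; mu = 5 gives A_5. The Hessian of g at 0 is [[0, 0], [0, 0]] with rank 0, so corank 2. A Groebner basis of the Jacobian ideal J(g) in C{p,q} is {q^3, p^2 + q^2/2, p*q + q^2/2}; counting standard monomials gives mu = 4. Corank 2; j^3 = -(p + q)*(2*p^2 + 6*p*q + 5*q^2) splits into three distinct lines over C (the quadratic factor has nonzero discriminant), so D_4. f is A_5 but g is D_4, hence not right-equivalent.

No.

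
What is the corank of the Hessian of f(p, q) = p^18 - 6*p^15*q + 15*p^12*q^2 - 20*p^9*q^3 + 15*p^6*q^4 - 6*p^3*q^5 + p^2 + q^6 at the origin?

The Hessian at 0 is [[2, 0], [0, 0]] of rank 1; hence corank 1.

1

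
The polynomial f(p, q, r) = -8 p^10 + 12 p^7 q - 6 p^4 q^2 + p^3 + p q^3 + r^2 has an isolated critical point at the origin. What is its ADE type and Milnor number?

Type E_7, Milnor number mu = 7.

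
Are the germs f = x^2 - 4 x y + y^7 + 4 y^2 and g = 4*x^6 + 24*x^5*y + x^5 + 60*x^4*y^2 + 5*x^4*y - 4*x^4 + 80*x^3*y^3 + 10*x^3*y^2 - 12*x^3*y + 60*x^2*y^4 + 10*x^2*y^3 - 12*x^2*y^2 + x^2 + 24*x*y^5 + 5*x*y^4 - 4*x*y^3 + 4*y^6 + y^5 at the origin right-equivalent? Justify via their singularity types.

No.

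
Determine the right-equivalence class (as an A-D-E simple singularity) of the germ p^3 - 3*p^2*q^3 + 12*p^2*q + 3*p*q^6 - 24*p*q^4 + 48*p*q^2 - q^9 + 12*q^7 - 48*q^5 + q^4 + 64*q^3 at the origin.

The Hessian of f at 0 has rank 0. Corank 2; j^3 = (p + 4*q)^3 is a perfect cube, so E-series; the 4-jet and mu = 6 give E_6.

E_{6}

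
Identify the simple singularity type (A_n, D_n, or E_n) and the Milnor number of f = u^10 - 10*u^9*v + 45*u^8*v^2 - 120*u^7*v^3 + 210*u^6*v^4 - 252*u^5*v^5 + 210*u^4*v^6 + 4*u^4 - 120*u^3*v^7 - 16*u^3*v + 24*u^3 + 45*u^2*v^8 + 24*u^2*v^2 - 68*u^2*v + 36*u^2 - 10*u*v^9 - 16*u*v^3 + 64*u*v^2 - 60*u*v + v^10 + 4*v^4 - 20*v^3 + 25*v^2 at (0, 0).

Type A_{9}, Milnor number mu = 9.

The Hessian of f at 0 has rank 1. Corank 1: A-series; mu = 9 gives A_9.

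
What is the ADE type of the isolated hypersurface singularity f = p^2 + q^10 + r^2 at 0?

A_9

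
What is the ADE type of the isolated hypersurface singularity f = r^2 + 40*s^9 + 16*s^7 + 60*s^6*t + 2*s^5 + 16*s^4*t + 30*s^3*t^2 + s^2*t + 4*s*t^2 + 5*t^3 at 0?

D_4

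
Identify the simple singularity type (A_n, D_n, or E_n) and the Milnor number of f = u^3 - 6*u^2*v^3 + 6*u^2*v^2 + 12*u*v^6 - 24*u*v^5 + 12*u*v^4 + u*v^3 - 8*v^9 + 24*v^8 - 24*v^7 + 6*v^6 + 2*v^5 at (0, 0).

Type E_7, Milnor number mu = 7.

The Hessian of f at 0 has rank 0. Corank 2; j^3 = u^3 is a perfect cube, so E-series; the 4-jet and mu = 7 give E_7.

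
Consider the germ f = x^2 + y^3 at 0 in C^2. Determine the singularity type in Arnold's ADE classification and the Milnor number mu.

Type A_2, Milnor number mu = 2.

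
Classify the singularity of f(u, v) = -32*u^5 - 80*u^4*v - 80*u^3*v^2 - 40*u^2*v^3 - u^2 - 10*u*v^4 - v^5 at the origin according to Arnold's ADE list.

The Hessian of f at 0 is [[-2, 0], [0, 0]] with rank 1, so corank 1. A Groebner basis of the Jacobian ideal J(f) in C{u,v} is {v^4, u}; counting standard monomials gives mu = 4. Corank 1: A-series; mu = 4 gives A_4.

A4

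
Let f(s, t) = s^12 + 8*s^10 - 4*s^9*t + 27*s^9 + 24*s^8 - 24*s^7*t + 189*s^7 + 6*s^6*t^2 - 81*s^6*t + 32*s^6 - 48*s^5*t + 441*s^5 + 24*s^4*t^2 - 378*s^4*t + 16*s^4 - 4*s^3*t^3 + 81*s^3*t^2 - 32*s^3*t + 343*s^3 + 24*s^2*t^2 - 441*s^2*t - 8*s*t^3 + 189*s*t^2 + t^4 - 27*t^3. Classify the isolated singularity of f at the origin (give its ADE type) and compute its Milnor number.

The Hessian of f at 0 has rank 0. Corank 2; j^3 = (7*s - 3*t)^3 is a perfect cube, so E-series; the 4-jet and mu = 6 give E_6.

Type E_6, Milnor number mu = 6.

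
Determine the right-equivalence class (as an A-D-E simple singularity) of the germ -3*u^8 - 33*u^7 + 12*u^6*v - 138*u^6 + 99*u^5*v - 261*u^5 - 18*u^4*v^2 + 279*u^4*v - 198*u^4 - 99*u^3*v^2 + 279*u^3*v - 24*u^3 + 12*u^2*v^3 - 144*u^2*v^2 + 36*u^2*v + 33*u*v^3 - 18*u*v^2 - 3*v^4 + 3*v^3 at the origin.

E_7

The Hessian of f at 0 has rank 0. Corank 2; j^3 = -3*(2*u - v)^3 is a perfect cube, so E-series; the 4-jet and mu = 7 give E_7.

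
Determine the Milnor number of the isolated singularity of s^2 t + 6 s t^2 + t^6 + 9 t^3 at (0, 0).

7

The Hessian of f at 0 has rank 0. Corank 2; j^3 = t*(s + 3*t)^2 has shape L^2 M (L != M), so D-series; mu = 7 gives D_7.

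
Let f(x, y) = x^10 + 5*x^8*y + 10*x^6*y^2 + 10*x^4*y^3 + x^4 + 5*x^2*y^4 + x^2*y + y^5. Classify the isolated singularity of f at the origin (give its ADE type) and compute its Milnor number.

The Hessian of f at 0 is [[0, 0], [0, 0]] with rank 0, so corank 2. A Groebner basis of the Jacobian ideal J(f) in C{x,y} is {x^2/5 + y^4, x^3, x*y}; counting standard monomials gives mu = 6. Corank 2; j^3 = x^2*y has shape L^2 M (L != M), so D-series; mu = 6 gives D_6.

Type D_{6}, Milnor number mu = 6.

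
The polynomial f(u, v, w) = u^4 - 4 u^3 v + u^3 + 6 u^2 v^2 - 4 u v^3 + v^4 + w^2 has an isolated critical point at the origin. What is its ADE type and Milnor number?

Type E_6, Milnor number mu = 6.

The Hessian of f at 0 is [[0, 0, 0], [0, 0, 0], [0, 0, 2]] with rank 1, so corank 2. A Groebner basis of the Jacobian ideal J(f) in C{u,v,w} is {v^4, u*v^2 - v^3/3, u^2, w}; counting standard monomials gives mu = 6. Corank 2; j^3 = u^3 is a perfect cube, so E-series; the 4-jet and mu = 6 give E_6.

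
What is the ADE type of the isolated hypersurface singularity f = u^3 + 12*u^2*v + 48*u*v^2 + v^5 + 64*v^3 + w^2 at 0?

The Hessian of f at 0 is [[0, 0, 0], [0, 0, 0], [0, 0, 2]] with rank 1, so corank 2. A Groebner basis of the Jacobian ideal J(f) in C{u,v,w} is {v^4, u^2 + 8*u*v + 16*v^2, w}; counting standard monomials gives mu = 8. Corank 2; j^3 = (u + 4*v)^3 is a perfect cube, so E-series; the 5-jet and mu = 8 give E_8.

E_8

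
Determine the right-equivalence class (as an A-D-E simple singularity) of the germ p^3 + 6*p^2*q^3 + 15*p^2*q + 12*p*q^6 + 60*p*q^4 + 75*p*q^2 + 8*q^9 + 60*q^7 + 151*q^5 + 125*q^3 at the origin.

The Hessian of f at 0 is [[0, 0], [0, 0]] with rank 0, so corank 2. A Groebner basis of the Jacobian ideal J(f) in C{p,q} is {p^2/4 + p*q^3 + 5*p*q/2 + 25*q^2/4, q^4, p^3 - 75*p*q^2 - 250*q^3, p^2*q + 10*p*q^2 + 25*q^3}; counting standard monomials gives mu = 8. Corank 2; j^3 = (p + 5*q)^3 is a perfect cube, so E-series; the 5-jet and mu = 8 give E_8.

E_8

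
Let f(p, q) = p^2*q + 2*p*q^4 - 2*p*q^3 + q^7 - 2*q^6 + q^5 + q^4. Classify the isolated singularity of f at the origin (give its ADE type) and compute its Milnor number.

Type D5, Milnor number mu = 5.

The Hessian of f at 0 has rank 0. Corank 2; j^3 = p^2*q has shape L^2 M (L != M), so D-series; mu = 5 gives D_5.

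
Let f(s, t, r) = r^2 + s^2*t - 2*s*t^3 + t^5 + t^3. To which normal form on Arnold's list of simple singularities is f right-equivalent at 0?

D_{4}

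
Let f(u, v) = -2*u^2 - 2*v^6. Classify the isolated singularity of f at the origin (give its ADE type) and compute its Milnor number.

The Hessian of f at 0 has rank 1. Corank 1: A-series; mu = 5 gives A_5.

Type A5, Milnor number mu = 5.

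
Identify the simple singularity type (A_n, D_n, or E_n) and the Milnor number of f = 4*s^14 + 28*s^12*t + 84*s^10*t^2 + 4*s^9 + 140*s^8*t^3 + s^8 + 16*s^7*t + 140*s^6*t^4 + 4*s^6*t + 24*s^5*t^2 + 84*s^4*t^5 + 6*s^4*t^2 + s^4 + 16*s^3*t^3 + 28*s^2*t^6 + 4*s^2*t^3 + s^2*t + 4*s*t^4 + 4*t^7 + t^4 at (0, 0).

The Hessian of f at 0 is [[0, 0], [0, 0]] with rank 0, so corank 2. A Groebner basis of the Jacobian ideal J(f) in C{s,t} is {s^3, s^2/4 + t^3, s*t}; counting standard monomials gives mu = 5. Corank 2; j^3 = s^2*t has shape L^2 M (L != M), so D-series; mu = 5 gives D_5.

Type D_5, Milnor number mu = 5.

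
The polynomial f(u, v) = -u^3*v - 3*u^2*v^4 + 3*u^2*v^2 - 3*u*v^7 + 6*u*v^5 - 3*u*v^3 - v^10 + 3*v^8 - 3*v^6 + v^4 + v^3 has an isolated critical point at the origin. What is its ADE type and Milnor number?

Type E_7, Milnor number mu = 7.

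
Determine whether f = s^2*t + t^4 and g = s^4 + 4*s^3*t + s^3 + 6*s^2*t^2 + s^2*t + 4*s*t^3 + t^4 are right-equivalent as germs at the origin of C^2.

The Hessian of f at 0 is [[0, 0], [0, 0]] with rank 0, so corank 2. A Groebner basis of the Jacobian ideal J(f) in C{s,t} is {s^3, s^2/4 + t^3, s*t}; counting standard monomials gives mu = 5. Corank 2; j^3 = s^2*t has shape L^2 M (L != M), so D-series; mu = 5 gives D_5. The Hessian of g at 0 is [[0, 0], [0, 0]] with rank 0, so corank 2. A Groebner basis of the Jacobian ideal J(g) in C{s,t} is {s*t^2, -s*t/4 + t^3, s^2 + s*t}; counting standard monomials gives mu = 5. Corank 2; j^3 = s^2*(s + t) has shape L^2 M (L != M), so D-series; mu = 5 gives D_5. Both have type D_5, hence right-equivalent.

Yes.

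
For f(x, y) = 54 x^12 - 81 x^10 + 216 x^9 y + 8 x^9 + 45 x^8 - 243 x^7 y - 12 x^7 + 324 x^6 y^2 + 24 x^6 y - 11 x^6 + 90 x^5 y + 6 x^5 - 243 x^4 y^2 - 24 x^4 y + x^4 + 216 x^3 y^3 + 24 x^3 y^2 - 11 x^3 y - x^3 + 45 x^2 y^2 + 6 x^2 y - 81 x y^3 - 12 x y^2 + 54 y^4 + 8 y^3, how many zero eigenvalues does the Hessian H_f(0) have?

2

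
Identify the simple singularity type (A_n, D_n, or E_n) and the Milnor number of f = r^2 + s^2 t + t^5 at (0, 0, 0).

The Hessian of f at 0 is [[0, 0, 0], [0, 0, 0], [0, 0, 2]] with rank 1, so corank 2. A Groebner basis of the Jacobian ideal J(f) in C{s,t,r} is {s^2/5 + t^4, s^3, s*t, r}; counting standard monomials gives mu = 6. Corank 2; j^3 = s^2*t has shape L^2 M (L != M), so D-series; mu = 6 gives D_6.

Type D6, Milnor number mu = 6.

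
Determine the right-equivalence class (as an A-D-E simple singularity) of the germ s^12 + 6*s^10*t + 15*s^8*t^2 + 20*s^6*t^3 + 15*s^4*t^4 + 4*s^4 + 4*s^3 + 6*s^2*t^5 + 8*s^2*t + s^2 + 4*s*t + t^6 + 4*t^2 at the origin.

A_{5}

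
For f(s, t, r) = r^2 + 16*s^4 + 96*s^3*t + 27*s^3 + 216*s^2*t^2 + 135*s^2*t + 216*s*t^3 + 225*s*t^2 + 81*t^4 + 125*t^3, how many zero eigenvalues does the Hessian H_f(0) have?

Hessian at 0 has rank 1.

2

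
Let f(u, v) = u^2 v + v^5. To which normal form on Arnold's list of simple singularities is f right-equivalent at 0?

D6

The Hessian of f at 0 has rank 0. Corank 2; j^3 = u^2*v has shape L^2 M (L != M), so D-series; mu = 6 gives D_6.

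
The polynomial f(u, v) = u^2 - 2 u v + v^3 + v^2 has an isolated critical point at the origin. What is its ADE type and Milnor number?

Type A2, Milnor number mu = 2.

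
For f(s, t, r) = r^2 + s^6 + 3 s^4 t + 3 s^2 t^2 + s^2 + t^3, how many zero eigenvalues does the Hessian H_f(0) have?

1

Hessian at 0 has rank 2.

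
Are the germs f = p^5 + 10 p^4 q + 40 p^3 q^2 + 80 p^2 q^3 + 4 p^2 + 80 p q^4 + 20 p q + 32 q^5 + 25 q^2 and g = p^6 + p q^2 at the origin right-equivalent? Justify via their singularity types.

No.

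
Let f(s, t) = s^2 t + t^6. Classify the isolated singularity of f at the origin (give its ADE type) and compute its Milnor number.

Type D_7, Milnor number mu = 7.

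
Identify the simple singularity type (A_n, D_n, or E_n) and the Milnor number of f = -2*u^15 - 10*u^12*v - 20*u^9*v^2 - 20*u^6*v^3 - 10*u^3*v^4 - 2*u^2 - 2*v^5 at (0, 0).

Type A4, Milnor number mu = 4.

The Hessian of f at 0 has rank 1. Corank 1: A-series; mu = 4 gives A_4.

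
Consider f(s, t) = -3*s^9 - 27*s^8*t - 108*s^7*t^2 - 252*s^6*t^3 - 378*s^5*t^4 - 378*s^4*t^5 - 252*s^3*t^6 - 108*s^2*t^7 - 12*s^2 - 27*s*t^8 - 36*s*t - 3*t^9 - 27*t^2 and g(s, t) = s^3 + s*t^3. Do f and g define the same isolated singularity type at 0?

No.

The Hessian of f at 0 has rank 1. Corank 1: A-series; mu = 8 gives A_8. The Hessian of g at 0 has rank 0. Corank 2; j^3 = s^3 is a perfect cube, so E-series; the 4-jet and mu = 7 give E_7. f is A_8 but g is E_7, hence not right-equivalent.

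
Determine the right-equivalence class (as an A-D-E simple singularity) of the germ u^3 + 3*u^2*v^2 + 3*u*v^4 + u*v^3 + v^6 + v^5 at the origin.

E_{7}

The Hessian of f at 0 has rank 0. Corank 2; j^3 = u^3 is a perfect cube, so E-series; the 4-jet and mu = 7 give E_7.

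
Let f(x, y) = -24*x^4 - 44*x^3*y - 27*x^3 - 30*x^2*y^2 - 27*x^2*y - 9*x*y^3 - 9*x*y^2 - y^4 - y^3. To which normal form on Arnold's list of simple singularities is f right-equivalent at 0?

E7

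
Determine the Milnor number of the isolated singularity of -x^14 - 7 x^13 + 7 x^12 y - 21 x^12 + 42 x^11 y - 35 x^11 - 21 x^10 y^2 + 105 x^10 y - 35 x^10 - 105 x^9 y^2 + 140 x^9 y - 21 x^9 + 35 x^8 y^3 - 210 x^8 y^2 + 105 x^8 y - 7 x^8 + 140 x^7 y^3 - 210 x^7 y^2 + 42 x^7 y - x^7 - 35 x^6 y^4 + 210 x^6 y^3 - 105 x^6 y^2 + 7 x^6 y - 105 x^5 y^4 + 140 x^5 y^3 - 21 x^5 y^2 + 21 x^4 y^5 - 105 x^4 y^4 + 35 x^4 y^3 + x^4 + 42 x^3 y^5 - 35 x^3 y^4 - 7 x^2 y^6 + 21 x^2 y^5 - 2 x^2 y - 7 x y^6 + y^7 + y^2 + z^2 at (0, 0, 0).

The Hessian of f at 0 has rank 2. Corank 1: A-series; mu = 6 gives A_6.

6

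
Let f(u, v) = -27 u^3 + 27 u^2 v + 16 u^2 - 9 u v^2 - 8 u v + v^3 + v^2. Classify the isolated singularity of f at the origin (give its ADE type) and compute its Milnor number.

Type A_2, Milnor number mu = 2.

The Hessian of f at 0 has rank 1. Corank 1: A-series; mu = 2 gives A_2.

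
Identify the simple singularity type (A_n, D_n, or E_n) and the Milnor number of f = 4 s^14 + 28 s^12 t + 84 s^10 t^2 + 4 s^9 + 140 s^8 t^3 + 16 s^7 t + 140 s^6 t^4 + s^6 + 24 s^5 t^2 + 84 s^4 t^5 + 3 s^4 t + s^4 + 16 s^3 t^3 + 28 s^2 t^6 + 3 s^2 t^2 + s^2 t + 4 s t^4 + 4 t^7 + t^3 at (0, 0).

Type D4, Milnor number mu = 4.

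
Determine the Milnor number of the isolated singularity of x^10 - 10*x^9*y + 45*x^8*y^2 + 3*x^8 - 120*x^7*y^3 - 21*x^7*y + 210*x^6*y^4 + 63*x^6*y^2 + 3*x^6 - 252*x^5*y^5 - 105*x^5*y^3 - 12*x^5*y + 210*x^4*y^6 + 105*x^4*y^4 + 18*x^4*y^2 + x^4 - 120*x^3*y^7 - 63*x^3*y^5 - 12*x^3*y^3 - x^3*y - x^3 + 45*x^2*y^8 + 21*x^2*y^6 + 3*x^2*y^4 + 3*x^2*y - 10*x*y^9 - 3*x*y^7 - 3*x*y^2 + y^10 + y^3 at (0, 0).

The Hessian of f at 0 is [[0, 0], [0, 0]] with rank 0, so corank 2. A Groebner basis of the Jacobian ideal J(f) in C{x,y} is {3*x^2 - 6*x*y + y^4 - y^3 + 3*y^2, x^3 - 3*x^2 + 6*x*y - 3*y^2, x^2*y - 3*x^2 + 6*x*y - 3*y^2, -2*x^2 + x*y^2 + 4*x*y - y^3/3 - 2*y^2}; counting standard monomials gives mu = 7. Corank 2; j^3 = -(x - y)^3 is a perfect cube, so E-series; the 4-jet and mu = 7 give E_7.

7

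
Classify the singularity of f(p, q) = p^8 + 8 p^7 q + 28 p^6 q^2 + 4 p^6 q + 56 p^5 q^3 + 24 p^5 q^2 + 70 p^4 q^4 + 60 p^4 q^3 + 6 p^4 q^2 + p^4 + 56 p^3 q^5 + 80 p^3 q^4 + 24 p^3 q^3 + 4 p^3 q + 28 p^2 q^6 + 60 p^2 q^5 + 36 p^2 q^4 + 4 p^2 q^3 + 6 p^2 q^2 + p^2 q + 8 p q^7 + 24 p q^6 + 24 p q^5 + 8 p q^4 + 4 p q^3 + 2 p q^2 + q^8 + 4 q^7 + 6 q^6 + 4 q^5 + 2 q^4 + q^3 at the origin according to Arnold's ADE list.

D_5

The Hessian of f at 0 has rank 0. Corank 2; j^3 = q*(p + q)^2 has shape L^2 M (L != M), so D-series; mu = 5 gives D_5.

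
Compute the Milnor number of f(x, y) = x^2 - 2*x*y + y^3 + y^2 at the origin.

2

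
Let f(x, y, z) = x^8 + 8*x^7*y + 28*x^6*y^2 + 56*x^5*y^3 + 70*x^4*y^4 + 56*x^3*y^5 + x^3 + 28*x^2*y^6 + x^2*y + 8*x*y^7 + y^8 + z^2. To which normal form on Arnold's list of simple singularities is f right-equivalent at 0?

The Hessian of f at 0 is [[0, 0, 0], [0, 0, 0], [0, 0, 2]] with rank 1, so corank 2. A Groebner basis of the Jacobian ideal J(f) in C{x,y,z} is {-x*y/8 + y^7, x*y^2, x^2 + x*y, z}; counting standard monomials gives mu = 9. Corank 2; j^3 = x^2*(x + y) has shape L^2 M (L != M), so D-series; mu = 9 gives D_9.

D9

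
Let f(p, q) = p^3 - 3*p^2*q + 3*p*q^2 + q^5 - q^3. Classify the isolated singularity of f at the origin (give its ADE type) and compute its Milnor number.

Type E8, Milnor number mu = 8.

The Hessian of f at 0 has rank 0. Corank 2; j^3 = (p - q)^3 is a perfect cube, so E-series; the 5-jet and mu = 8 give E_8.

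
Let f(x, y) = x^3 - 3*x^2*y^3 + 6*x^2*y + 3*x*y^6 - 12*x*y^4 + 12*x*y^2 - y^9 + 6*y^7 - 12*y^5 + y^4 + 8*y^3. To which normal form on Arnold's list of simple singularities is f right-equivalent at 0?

E6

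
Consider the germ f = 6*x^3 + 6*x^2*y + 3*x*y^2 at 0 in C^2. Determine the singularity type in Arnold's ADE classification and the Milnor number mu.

The Hessian of f at 0 is [[0, 0], [0, 0]] with rank 0, so corank 2. A Groebner basis of the Jacobian ideal J(f) in C{x,y} is {y^3, x^2 + y^2/2, x*y - y^2/2}; counting standard monomials gives mu = 4. Corank 2; j^3 = 3*x*(2*x^2 + 2*x*y + y^2) splits into three distinct lines over C (the quadratic factor has nonzero discriminant), so D_4.

Type D_{4}, Milnor number mu = 4.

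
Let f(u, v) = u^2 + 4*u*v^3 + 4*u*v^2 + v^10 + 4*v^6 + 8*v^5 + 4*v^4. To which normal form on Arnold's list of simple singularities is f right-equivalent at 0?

A9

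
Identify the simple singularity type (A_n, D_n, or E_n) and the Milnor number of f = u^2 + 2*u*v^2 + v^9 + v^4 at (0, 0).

Type A_{8}, Milnor number mu = 8.

The Hessian of f at 0 is [[2, 0], [0, 0]] with rank 1, so corank 1. A Groebner basis of the Jacobian ideal J(f) in C{u,v} is {u^4, u + v^2}; counting standard monomials gives mu = 8. Corank 1: A-series; mu = 8 gives A_8.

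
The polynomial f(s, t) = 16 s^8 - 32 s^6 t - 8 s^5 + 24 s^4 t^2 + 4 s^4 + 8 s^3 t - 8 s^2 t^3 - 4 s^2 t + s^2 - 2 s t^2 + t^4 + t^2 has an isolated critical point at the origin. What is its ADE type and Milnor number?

Type A1, Milnor number mu = 1.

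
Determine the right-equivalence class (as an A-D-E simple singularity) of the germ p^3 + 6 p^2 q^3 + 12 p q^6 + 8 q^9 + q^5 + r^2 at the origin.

The Hessian of f at 0 has rank 1. Corank 2; j^3 = p^3 is a perfect cube, so E-series; the 5-jet and mu = 8 give E_8.

E_{8}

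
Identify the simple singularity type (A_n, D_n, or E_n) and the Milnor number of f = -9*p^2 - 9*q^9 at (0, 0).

Type A_{8}, Milnor number mu = 8.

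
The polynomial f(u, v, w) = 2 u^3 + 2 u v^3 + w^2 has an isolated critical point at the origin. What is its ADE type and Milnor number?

The Hessian of f at 0 has rank 1. Corank 2; j^3 = 2*u^3 is a perfect cube, so E-series; the 4-jet and mu = 7 give E_7.

Type E_7, Milnor number mu = 7.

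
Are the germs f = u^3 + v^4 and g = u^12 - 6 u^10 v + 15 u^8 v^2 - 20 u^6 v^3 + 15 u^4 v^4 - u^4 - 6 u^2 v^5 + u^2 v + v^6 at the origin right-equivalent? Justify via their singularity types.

The Hessian of f at 0 has rank 0. Corank 2; j^3 = u^3 is a perfect cube, so E-series; the 4-jet and mu = 6 give E_6. The Hessian of g at 0 has rank 0. Corank 2; j^3 = u^2*v has shape L^2 M (L != M), so D-series; mu = 7 gives D_7. f is E_6 but g is D_7, hence not right-equivalent.

No.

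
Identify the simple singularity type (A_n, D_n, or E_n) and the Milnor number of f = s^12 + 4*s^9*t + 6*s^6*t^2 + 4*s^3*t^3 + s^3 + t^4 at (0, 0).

The Hessian of f at 0 has rank 0. Corank 2; j^3 = s^3 is a perfect cube, so E-series; the 4-jet and mu = 6 give E_6.

Type E6, Milnor number mu = 6.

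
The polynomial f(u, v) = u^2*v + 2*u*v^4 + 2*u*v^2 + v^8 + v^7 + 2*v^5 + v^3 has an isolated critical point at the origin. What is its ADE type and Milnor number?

Type D9, Milnor number mu = 9.

The Hessian of f at 0 has rank 0. Corank 2; j^3 = v*(u + v)^2 has shape L^2 M (L != M), so D-series; mu = 9 gives D_9.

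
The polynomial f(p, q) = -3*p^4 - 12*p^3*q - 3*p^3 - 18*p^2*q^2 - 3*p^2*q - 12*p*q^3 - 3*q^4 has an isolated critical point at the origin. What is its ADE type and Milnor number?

Type D5, Milnor number mu = 5.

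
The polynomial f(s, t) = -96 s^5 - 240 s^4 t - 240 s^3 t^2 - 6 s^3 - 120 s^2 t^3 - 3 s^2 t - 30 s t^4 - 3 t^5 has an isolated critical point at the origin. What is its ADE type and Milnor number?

Type D_6, Milnor number mu = 6.

The Hessian of f at 0 is [[0, 0], [0, 0]] with rank 0, so corank 2. A Groebner basis of the Jacobian ideal J(f) in C{s,t} is {-s*t/10 + t^4, s*t^2, s^2 + s*t/2}; counting standard monomials gives mu = 6. Corank 2; j^3 = -3*s^2*(2*s + t) has shape L^2 M (L != M), so D-series; mu = 6 gives D_6.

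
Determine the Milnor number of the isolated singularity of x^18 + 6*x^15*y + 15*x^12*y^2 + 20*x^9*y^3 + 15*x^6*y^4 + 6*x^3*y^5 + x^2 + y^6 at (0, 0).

5

The Hessian of f at 0 has rank 1. Corank 1: A-series; mu = 5 gives A_5.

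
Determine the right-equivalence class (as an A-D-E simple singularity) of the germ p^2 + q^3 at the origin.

A_2

The Hessian of f at 0 has rank 1. Corank 1: A-series; mu = 2 gives A_2.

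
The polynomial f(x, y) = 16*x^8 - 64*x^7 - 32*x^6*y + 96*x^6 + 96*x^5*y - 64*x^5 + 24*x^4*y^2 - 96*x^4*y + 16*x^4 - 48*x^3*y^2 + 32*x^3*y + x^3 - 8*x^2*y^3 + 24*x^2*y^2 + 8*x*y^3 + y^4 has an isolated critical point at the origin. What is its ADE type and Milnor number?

Type E_6, Milnor number mu = 6.

The Hessian of f at 0 has rank 0. Corank 2; j^3 = x^3 is a perfect cube, so E-series; the 4-jet and mu = 6 give E_6.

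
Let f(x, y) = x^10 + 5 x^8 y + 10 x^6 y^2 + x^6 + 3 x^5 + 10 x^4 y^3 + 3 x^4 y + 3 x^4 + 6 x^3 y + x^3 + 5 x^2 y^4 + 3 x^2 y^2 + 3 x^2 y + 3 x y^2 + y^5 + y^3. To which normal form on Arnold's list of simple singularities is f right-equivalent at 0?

E_{8}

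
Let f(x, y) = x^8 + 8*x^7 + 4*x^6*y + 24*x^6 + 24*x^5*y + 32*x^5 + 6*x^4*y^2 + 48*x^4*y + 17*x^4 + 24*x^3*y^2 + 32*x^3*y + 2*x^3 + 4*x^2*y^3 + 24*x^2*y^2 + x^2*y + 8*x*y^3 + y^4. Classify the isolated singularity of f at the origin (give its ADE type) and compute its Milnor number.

Type D5, Milnor number mu = 5.

The Hessian of f at 0 has rank 0. Corank 2; j^3 = x^2*(2*x + y) has shape L^2 M (L != M), so D-series; mu = 5 gives D_5.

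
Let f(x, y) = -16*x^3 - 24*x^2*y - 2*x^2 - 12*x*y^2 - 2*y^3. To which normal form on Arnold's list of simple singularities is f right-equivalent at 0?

A_{2}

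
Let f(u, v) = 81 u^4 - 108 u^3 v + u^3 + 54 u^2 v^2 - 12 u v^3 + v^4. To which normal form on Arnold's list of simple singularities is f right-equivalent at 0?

E_{6}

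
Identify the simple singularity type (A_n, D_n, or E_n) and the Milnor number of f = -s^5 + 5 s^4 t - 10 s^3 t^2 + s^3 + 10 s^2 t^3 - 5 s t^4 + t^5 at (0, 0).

The Hessian of f at 0 has rank 0. Corank 2; j^3 = s^3 is a perfect cube, so E-series; the 5-jet and mu = 8 give E_8.

Type E8, Milnor number mu = 8.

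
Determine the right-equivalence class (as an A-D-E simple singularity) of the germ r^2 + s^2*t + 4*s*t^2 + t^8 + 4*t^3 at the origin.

D9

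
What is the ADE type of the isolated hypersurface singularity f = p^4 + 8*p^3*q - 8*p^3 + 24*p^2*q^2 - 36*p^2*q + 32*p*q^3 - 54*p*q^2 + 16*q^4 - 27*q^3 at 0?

E_6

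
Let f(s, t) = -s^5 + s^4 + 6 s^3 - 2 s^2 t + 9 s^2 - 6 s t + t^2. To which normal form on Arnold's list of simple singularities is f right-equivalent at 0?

A4

The Hessian of f at 0 is [[18, -6], [-6, 2]] with rank 1, so corank 1. A Groebner basis of the Jacobian ideal J(f) in C{s,t} is {-243*s/2 + t^3 - 9*t^2/2 + 81*t/2, s^2 + 3*s - t, s*t + 9*s/2 - t^2/6 - 3*t/2}; counting standard monomials gives mu = 4. Corank 1: A-series; mu = 4 gives A_4.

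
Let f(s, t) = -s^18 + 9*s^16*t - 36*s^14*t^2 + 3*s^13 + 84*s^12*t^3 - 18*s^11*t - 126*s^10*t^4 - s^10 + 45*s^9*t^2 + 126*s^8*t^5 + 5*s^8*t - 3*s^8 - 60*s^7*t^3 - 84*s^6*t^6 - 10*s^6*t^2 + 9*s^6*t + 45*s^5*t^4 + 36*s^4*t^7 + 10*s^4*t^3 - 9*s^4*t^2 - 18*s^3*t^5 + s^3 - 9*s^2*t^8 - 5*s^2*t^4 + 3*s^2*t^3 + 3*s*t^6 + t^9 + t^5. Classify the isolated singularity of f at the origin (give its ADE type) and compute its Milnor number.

The Hessian of f at 0 has rank 0. Corank 2; j^3 = s^3 is a perfect cube, so E-series; the 5-jet and mu = 8 give E_8.

Type E_8, Milnor number mu = 8.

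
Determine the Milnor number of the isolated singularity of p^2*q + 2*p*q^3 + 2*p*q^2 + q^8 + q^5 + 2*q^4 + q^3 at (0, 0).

9

The Hessian of f at 0 is [[0, 0], [0, 0]] with rank 0, so corank 2. A Groebner basis of the Jacobian ideal J(f) in C{p,q} is {p^4 + 6*p^3 + 14*p^2*q + p^2/2 + 23*p*q^2/2 - 5*p*q/2 - 3*q^2, p^3*q - 3*p^3 - 6*p^2*q - p^2/8 - 33*p*q^2/8 + 7*p*q/8 + q^2, p^3 + p^2*q^2 + p^2*q, p*q + q^3 + q^2}; counting standard monomials gives mu = 9. Corank 2; j^3 = q*(p + q)^2 has shape L^2 M (L != M), so D-series; mu = 9 gives D_9.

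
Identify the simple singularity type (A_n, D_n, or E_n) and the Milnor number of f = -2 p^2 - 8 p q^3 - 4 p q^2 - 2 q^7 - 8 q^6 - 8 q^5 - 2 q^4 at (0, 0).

Type A_{6}, Milnor number mu = 6.

The Hessian of f at 0 is [[-4, 0], [0, 0]] with rank 1, so corank 1. A Groebner basis of the Jacobian ideal J(f) in C{p,q} is {p^3, p^2*q - p^2/4 - p*q/8 + p/16 + q^2/16, p^2/2 + p*q^2 - p*q/4 + p/8 + q^2/8, p/2 + q^3 + q^2/2}; counting standard monomials gives mu = 6. Corank 1: A-series; mu = 6 gives A_6.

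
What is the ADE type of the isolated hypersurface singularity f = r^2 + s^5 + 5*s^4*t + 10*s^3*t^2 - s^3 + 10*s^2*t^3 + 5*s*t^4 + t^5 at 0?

E_{8}

The Hessian of f at 0 has rank 1. Corank 2; j^3 = -s^3 is a perfect cube, so E-series; the 5-jet and mu = 8 give E_8.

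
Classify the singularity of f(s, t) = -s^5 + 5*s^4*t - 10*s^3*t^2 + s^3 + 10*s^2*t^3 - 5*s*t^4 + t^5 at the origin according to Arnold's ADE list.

E8

The Hessian of f at 0 is [[0, 0], [0, 0]] with rank 0, so corank 2. A Groebner basis of the Jacobian ideal J(f) in C{s,t} is {t^5, s*t^3 - t^4/4, s^2}; counting standard monomials gives mu = 8. Corank 2; j^3 = s^3 is a perfect cube, so E-series; the 5-jet and mu = 8 give E_8.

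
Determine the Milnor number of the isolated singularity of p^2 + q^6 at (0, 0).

The Hessian of f at 0 has rank 1. Corank 1: A-series; mu = 5 gives A_5.

5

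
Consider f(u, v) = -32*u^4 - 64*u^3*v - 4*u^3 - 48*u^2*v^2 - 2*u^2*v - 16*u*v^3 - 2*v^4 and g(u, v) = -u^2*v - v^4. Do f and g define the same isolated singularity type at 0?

The Hessian of f at 0 has rank 0. Corank 2; j^3 = -2*u^2*(2*u + v) has shape L^2 M (L != M), so D-series; mu = 5 gives D_5. The Hessian of g at 0 has rank 0. Corank 2; j^3 = -u^2*v has shape L^2 M (L != M), so D-series; mu = 5 gives D_5. Both have type D_5, hence right-equivalent.

Yes.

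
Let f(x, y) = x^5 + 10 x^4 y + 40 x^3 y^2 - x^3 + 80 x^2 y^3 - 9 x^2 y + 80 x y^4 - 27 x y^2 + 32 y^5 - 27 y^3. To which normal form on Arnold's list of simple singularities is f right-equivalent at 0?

The Hessian of f at 0 is [[0, 0], [0, 0]] with rank 0, so corank 2. A Groebner basis of the Jacobian ideal J(f) in C{x,y} is {y^5, x*y^3 + 11*y^4/4, x^2 + 6*x*y + 9*y^2}; counting standard monomials gives mu = 8. Corank 2; j^3 = -(x + 3*y)^3 is a perfect cube, so E-series; the 5-jet and mu = 8 give E_8.

E_{8}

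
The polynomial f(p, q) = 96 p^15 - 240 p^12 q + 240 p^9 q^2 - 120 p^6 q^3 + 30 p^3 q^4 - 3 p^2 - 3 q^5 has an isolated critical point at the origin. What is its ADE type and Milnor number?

Type A4, Milnor number mu = 4.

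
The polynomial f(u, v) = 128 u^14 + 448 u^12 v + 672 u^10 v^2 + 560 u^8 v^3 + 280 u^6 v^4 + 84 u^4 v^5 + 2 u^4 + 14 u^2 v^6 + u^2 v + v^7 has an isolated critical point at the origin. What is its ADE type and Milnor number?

Type D_{8}, Milnor number mu = 8.

The Hessian of f at 0 is [[0, 0], [0, 0]] with rank 0, so corank 2. A Groebner basis of the Jacobian ideal J(f) in C{u,v} is {u^2/7 + v^6, u^3, u*v}; counting standard monomials gives mu = 8. Corank 2; j^3 = u^2*v has shape L^2 M (L != M), so D-series; mu = 8 gives D_8.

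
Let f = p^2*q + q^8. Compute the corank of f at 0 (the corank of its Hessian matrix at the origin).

Hessian at 0 has rank 0.

2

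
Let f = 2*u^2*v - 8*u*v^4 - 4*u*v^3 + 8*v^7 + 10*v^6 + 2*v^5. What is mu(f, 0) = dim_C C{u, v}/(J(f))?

7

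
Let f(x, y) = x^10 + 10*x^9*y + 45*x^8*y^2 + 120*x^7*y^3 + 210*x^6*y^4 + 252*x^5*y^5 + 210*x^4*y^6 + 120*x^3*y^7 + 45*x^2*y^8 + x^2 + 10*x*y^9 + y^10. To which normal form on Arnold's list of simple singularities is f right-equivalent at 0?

The Hessian of f at 0 is [[2, 0], [0, 0]] with rank 1, so corank 1. A Groebner basis of the Jacobian ideal J(f) in C{x,y} is {y^9, x}; counting standard monomials gives mu = 9. Corank 1: A-series; mu = 9 gives A_9.

A_{9}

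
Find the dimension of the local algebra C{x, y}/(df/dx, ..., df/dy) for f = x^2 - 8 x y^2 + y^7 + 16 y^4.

6

The Hessian of f at 0 has rank 1. Corank 1: A-series; mu = 6 gives A_6.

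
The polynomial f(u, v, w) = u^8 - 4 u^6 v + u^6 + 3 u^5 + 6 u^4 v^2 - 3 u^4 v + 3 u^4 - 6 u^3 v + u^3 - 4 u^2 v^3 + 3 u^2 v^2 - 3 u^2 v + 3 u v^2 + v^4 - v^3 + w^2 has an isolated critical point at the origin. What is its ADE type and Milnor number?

Type E_{6}, Milnor number mu = 6.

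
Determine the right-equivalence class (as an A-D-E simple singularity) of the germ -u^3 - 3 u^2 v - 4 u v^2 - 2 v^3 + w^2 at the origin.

D4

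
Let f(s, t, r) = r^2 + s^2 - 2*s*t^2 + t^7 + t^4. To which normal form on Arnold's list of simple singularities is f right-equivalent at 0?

A_{6}

The Hessian of f at 0 is [[2, 0, 0], [0, 0, 0], [0, 0, 2]] with rank 2, so corank 1. A Groebner basis of the Jacobian ideal J(f) in C{s,t,r} is {s^3, -s + t^2, r}; counting standard monomials gives mu = 6. Corank 1: A-series; mu = 6 gives A_6.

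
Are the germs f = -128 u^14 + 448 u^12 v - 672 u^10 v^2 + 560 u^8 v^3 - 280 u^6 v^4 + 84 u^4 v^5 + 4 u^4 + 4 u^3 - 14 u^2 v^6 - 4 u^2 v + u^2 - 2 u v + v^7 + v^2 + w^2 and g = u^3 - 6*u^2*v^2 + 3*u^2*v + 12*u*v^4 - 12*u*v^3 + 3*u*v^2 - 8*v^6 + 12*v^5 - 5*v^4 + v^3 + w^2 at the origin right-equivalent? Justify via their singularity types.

No.

The Hessian of f at 0 has rank 2. Corank 1: A-series; mu = 6 gives A_6. The Hessian of g at 0 has rank 1. Corank 2; j^3 = (u + v)^3 is a perfect cube, so E-series; the 4-jet and mu = 6 give E_6. f is A_6 but g is E_6, hence not right-equivalent.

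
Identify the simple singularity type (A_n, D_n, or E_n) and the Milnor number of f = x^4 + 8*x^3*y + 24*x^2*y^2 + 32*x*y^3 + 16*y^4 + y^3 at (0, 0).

Type E_{6}, Milnor number mu = 6.

The Hessian of f at 0 is [[0, 0], [0, 0]] with rank 0, so corank 2. A Groebner basis of the Jacobian ideal J(f) in C{x,y} is {x^3 + 6*x^2*y, y^2}; counting standard monomials gives mu = 6. Corank 2; j^3 = y^3 is a perfect cube, so E-series; the 4-jet and mu = 6 give E_6.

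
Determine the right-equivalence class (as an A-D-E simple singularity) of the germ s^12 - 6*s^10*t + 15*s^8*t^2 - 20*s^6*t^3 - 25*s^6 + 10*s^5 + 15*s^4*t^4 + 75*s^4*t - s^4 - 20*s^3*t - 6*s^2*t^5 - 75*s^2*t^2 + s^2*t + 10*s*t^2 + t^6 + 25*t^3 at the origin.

The Hessian of f at 0 is [[0, 0], [0, 0]] with rank 0, so corank 2. A Groebner basis of the Jacobian ideal J(f) in C{s,t} is {125*s^2/1171887 + 5468756*s*t/3662146875 + t^4 - 1562506*t^3/29297175 + 1171877*t^2/244143125, s^3 - 78125*s^2/390629 - 390619*s*t/390629 - 250*t^3/390629 + 30*t^2/390629, s^2*t - s*t/5 - t^2, 3125*s^2/1171887 + s*t^2 + 1562506*s*t/29297175 + 1953155*t^3/1171887 + 390627*t^2/1953145}; counting standard monomials gives mu = 7. Corank 2; j^3 = t*(s + 5*t)^2 has shape L^2 M (L != M), so D-series; mu = 7 gives D_7.

D_{7}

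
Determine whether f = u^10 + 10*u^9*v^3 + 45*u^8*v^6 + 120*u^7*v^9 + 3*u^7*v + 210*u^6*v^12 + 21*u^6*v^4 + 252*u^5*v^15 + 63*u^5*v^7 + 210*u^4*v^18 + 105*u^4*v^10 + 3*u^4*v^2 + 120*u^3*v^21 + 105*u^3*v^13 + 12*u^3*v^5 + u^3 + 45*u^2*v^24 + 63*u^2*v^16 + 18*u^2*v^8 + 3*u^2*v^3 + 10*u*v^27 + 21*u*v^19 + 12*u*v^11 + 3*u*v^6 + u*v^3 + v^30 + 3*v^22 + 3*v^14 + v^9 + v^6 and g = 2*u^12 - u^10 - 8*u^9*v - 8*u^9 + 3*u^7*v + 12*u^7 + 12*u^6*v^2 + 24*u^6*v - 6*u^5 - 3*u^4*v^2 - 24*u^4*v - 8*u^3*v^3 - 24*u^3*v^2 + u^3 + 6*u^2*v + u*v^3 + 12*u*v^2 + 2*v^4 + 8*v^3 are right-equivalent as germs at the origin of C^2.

Yes.

The Hessian of f at 0 has rank 0. Corank 2; j^3 = u^3 is a perfect cube, so E-series; the 4-jet and mu = 7 give E_7. The Hessian of g at 0 has rank 0. Corank 2; j^3 = (u + 2*v)^3 is a perfect cube, so E-series; the 4-jet and mu = 7 give E_7. Both have type E_7, hence right-equivalent.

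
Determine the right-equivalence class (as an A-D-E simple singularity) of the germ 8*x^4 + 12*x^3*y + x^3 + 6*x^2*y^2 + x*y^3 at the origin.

E_{7}

The Hessian of f at 0 is [[0, 0], [0, 0]] with rank 0, so corank 2. A Groebner basis of the Jacobian ideal J(f) in C{x,y} is {3*x^2/4 + y^4 + y^3/4, x^3, x^2*y - x^2/4 - y^3/12, x^2 + x*y^2 + y^3/3}; counting standard monomials gives mu = 7. Corank 2; j^3 = x^3 is a perfect cube, so E-series; the 4-jet and mu = 7 give E_7.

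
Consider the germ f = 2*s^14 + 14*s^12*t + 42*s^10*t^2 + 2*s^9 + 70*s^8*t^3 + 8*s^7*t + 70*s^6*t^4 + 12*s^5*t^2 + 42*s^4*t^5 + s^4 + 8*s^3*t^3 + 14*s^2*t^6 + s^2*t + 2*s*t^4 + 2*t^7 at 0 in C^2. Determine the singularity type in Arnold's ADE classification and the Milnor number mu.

Type D_{8}, Milnor number mu = 8.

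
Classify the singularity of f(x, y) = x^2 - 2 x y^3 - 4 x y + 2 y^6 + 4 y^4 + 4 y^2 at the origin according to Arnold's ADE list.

A5

The Hessian of f at 0 is [[2, -4], [-4, 8]] with rank 1, so corank 1. A Groebner basis of the Jacobian ideal J(f) in C{x,y} is {x*y^2 - 2*x + 4*y, -x + y^3 + 2*y, x^2 - 4*x*y + 4*y^2}; counting standard monomials gives mu = 5. Corank 1: A-series; mu = 5 gives A_5.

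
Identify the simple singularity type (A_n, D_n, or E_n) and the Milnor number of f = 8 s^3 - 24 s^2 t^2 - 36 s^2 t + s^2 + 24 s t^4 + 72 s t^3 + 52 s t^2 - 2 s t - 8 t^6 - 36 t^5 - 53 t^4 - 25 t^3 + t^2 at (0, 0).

The Hessian of f at 0 is [[2, -2], [-2, 2]] with rank 1, so corank 1. A Groebner basis of the Jacobian ideal J(f) in C{s,t} is {t^2, s - t}; counting standard monomials gives mu = 2. Corank 1: A-series; mu = 2 gives A_2.

Type A2, Milnor number mu = 2.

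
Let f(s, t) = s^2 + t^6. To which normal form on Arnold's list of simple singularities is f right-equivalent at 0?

The Hessian of f at 0 has rank 1. Corank 1: A-series; mu = 5 gives A_5.

A_{5}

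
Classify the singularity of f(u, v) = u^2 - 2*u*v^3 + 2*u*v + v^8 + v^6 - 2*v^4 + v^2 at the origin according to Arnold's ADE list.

A7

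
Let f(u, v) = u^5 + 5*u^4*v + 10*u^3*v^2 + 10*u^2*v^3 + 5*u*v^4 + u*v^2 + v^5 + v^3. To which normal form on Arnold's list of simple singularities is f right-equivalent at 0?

D6

The Hessian of f at 0 is [[0, 0], [0, 0]] with rank 0, so corank 2. A Groebner basis of the Jacobian ideal J(f) in C{u,v} is {u^4 + v^2/5, v^3, u*v + v^2}; counting standard monomials gives mu = 6. Corank 2; j^3 = v^2*(u + v) has shape L^2 M (L != M), so D-series; mu = 6 gives D_6.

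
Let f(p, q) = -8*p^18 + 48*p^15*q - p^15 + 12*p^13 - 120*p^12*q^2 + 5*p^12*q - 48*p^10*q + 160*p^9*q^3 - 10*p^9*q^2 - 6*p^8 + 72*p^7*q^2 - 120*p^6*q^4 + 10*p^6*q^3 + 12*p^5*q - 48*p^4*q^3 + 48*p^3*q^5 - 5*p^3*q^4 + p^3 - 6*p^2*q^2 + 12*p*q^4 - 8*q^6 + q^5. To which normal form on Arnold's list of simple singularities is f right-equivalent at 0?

The Hessian of f at 0 has rank 0. Corank 2; j^3 = p^3 is a perfect cube, so E-series; the 5-jet and mu = 8 give E_8.

E_{8}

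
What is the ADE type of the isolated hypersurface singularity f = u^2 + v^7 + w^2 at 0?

The Hessian of f at 0 has rank 2. Corank 1: A-series; mu = 6 gives A_6.

A_6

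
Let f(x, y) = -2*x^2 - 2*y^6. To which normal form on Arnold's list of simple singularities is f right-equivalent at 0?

A_{5}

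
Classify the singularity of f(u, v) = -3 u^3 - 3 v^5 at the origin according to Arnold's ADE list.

E8

The Hessian of f at 0 is [[0, 0], [0, 0]] with rank 0, so corank 2. A Groebner basis of the Jacobian ideal J(f) in C{u,v} is {v^4, u^2}; counting standard monomials gives mu = 8. Corank 2; j^3 = -3*u^3 is a perfect cube, so E-series; the 5-jet and mu = 8 give E_8.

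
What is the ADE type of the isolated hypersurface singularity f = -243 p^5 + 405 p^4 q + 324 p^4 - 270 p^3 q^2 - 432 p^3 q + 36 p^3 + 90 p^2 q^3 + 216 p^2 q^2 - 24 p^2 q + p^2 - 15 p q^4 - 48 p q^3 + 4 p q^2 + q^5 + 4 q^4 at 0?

A_4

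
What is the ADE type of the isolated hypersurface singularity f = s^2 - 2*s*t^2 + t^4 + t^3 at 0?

The Hessian of f at 0 has rank 1. Corank 1: A-series; mu = 2 gives A_2.

A2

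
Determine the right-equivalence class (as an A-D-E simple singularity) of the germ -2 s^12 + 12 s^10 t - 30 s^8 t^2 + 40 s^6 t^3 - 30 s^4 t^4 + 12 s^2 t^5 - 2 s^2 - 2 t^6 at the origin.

The Hessian of f at 0 has rank 1. Corank 1: A-series; mu = 5 gives A_5.

A5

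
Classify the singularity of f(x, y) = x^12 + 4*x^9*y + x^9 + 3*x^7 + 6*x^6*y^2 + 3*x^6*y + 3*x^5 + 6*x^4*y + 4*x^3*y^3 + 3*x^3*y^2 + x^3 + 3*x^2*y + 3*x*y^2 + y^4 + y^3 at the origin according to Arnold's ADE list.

E6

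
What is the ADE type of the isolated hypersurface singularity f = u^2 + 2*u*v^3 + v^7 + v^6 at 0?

The Hessian of f at 0 has rank 1. Corank 1: A-series; mu = 6 gives A_6.

A_{6}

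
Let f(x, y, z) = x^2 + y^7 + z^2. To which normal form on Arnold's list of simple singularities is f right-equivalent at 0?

A6

The Hessian of f at 0 has rank 2. Corank 1: A-series; mu = 6 gives A_6.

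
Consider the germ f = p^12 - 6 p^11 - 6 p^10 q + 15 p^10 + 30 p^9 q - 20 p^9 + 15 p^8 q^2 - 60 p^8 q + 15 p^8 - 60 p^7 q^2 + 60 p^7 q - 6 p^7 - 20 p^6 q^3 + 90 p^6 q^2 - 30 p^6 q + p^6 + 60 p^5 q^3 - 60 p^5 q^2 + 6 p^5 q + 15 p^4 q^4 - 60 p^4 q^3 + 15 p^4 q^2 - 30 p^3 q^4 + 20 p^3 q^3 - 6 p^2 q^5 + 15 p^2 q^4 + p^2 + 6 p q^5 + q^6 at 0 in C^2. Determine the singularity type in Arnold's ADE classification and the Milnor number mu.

Type A5, Milnor number mu = 5.

The Hessian of f at 0 has rank 1. Corank 1: A-series; mu = 5 gives A_5.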